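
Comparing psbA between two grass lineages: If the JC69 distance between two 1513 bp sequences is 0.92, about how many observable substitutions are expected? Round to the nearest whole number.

Invert JC69: p = (3/4)(1 − e^(−4d/3)) = 0.75 × (1 − e^(-1.226667)) = 0.75 × (1 − 0.293268) = 0.530049.
Expected differing sites = pL ≈ 0.530049 × 1513 = 801.964137 ≈ 802.

802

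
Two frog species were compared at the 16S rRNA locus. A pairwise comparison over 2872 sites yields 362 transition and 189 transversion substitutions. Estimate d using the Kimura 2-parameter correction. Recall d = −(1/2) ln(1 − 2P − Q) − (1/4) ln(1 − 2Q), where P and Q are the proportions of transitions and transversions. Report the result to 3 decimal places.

P = 362/2872 ≈ 0.126045 and Q = 189/2872 ≈ 0.065808.
Under the Kimura two-parameter model, d = −½ ln(1 − 2P − Q) − ¼ ln(1 − 2Q).
1 − 2P − Q = 0.682102, giving −½ ln(0.682102) = 0.191288.
1 − 2Q = 0.868384, giving −¼ ln(0.868384) = 0.035280.
d = 0.191288 + 0.035280 = 0.226568.

0.227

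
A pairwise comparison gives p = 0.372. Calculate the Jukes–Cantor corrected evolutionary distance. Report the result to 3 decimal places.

d = −(3/4) ln(1 − 4p/3) = −0.75 ln(1 − 0.496) = −0.75 ln(0.504)
  = −0.75 × (-0.685179) = 0.513884 substitutions/site.

0.514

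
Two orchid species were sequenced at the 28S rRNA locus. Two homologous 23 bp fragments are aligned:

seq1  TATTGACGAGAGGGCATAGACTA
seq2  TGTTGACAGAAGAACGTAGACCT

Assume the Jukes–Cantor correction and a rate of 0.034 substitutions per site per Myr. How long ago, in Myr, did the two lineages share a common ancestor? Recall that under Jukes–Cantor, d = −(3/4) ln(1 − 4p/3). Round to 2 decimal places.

8.14

The sequences differ at 9 of 23 sites (2, 8, 9, 10, 13, 14, 16, 22, 23), so p = 9/23 ≈ 0.391304.
d = −(3/4) ln(1 − 4p/3) = −0.75 ln(1 − 0.521739) = −0.75 ln(0.478261)
  = −0.75 × (-0.737599) = 0.553199 substitutions/site.
Under a molecular clock d = 2μt, so t = d/(2μ) = 0.553199 / (2 × 0.034) = 8.14 Myr.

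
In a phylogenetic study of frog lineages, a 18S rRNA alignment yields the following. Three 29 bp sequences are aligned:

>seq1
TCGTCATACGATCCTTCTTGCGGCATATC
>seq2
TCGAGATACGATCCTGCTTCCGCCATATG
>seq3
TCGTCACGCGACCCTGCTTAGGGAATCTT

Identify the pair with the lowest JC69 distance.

seq1–seq2: 6/29 differ, p = 0.207, d = 0.242.
seq1–seq3: 9/29 differ, p = 0.310, d = 0.401.
seq2–seq3: 11/29 differ, p = 0.379, d = 0.529.
The smallest distance is between seq1 and seq2.

seq1 and seq2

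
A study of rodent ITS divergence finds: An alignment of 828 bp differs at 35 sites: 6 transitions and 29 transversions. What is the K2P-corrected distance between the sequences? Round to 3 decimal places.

0.044

P = 6/828 ≈ 0.007246 and Q = 29/828 ≈ 0.035024.
Under the Kimura two-parameter model, d = −½ ln(1 − 2P − Q) − ¼ ln(1 − 2Q).
1 − 2P − Q = 0.950484, giving −½ ln(0.950484) = 0.025392.
1 − 2Q = 0.929952, giving −¼ ln(0.929952) = 0.018156.
d = 0.025392 + 0.018156 = 0.043548.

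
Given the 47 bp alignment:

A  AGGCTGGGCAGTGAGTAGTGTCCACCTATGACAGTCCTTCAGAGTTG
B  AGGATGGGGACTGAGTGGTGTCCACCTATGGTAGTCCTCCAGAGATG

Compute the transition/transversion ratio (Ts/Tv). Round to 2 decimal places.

Transitions are A↔G and C↔T; transversions are all other mismatches.
Transitions: 4. Transversions: 4.
R = 4/4 = 1.00.

1.00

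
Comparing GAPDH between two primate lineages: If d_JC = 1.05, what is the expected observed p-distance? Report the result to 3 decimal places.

0.565

p = (3/4)(1 − e^(−4d/3)) = 0.75 × (1 − e^(-1.4)) = 0.75 × (1 − 0.246597) = 0.565052.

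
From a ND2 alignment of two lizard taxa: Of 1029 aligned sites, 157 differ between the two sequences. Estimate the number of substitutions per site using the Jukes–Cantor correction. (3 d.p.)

0.171

p = 157/1029 ≈ 0.152575.
d = −(3/4) ln(1 − 4p/3) = −0.75 ln(1 − 0.203433) = −0.75 ln(0.796567)
  = −0.75 × (-0.227444) = 0.170583 substitutions/site.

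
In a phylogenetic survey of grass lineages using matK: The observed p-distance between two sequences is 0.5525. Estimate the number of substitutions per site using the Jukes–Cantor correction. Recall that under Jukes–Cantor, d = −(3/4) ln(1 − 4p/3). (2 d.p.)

1.00

d = −(3/4) ln(1 − 4p/3) = −0.75 ln(1 − 0.736667) = −0.75 ln(0.263333)
  = −0.75 × (-1.334336) = 1.000752 substitutions/site.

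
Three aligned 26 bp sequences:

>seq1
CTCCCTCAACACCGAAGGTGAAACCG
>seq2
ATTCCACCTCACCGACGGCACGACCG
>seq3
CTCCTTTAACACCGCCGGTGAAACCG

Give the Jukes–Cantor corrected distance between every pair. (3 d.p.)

d(seq1,seq2) = 0.539, d(seq1,seq3) = 0.172, d(seq2,seq3) = 0.717

seq1–seq2: 10/26 sites differ → p ≈ 0.384615, d = −0.75 ln(1 − 0.51282) = 0.539341 ≈ 0.539.
seq1–seq3: 4/26 sites differ → p ≈ 0.153846, d = −0.75 ln(1 − 0.205128) = 0.172181 ≈ 0.172.
seq2–seq3: 12/26 sites differ → p ≈ 0.461538, d = −0.75 ln(1 − 0.615384) = 0.716632 ≈ 0.717.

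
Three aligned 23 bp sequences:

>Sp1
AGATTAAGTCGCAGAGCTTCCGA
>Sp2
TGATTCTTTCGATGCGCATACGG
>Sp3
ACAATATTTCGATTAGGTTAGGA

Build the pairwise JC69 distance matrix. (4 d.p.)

Sp1–Sp2: 10/23 sites differ → p ≈ 0.434783, d = −0.75 ln(1 − 0.579711) = 0.650110 ≈ 0.6501.
Sp1–Sp3: 10/23 sites differ → p ≈ 0.434783, d = −0.75 ln(1 − 0.579711) = 0.650110 ≈ 0.6501.
Sp2–Sp3: 10/23 sites differ → p ≈ 0.434783, d = −0.75 ln(1 − 0.579711) = 0.650110 ≈ 0.6501.

d(Sp1,Sp2) = 0.6501, d(Sp1,Sp3) = 0.6501, d(Sp2,Sp3) = 0.6501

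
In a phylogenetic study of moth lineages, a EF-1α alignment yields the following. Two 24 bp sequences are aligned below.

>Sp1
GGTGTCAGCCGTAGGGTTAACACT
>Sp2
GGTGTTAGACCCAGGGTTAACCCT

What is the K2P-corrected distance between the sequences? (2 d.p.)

Of 24 sites, 2 differences are transitions and 3 are transversions, so P = 2/24 ≈ 0.083333 and Q = 3/24 = 0.125.
Under the Kimura two-parameter model, d = −½ ln(1 − 2P − Q) − ¼ ln(1 − 2Q).
1 − 2P − Q = 0.708334, giving −½ ln(0.708334) = 0.172420.
1 − 2Q = 0.75, giving −¼ ln(0.75) = 0.071921.
d = 0.172420 + 0.071921 = 0.244341.

0.24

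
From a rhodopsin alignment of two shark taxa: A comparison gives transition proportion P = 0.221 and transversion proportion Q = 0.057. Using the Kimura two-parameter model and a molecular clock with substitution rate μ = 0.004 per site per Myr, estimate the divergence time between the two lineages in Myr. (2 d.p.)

46.98

Under the Kimura two-parameter model, d = −½ ln(1 − 2P − Q) − ¼ ln(1 − 2Q).
1 − 2P − Q = 0.501, giving −½ ln(0.501) = 0.345575.
1 − 2Q = 0.886, giving −¼ ln(0.886) = 0.030260.
d = 0.345575 + 0.030260 = 0.375835.
Under a molecular clock d = 2μt, so t = d/(2μ) = 0.375835 / (2 × 0.004) = 46.98 Myr.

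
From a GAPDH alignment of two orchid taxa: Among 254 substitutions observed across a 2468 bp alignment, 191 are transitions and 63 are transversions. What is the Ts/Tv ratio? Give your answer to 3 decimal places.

R = 191/63 = 3.031746… ≈ 3.032 (to 3 d.p.).

3.032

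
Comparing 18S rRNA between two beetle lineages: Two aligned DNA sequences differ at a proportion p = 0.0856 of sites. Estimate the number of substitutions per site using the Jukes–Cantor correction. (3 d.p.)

d = −(3/4) ln(1 − 4p/3) = −0.75 ln(1 − 0.114133) = −0.75 ln(0.885867)
  = −0.75 × (-0.121188) = 0.090891 substitutions/site.

0.091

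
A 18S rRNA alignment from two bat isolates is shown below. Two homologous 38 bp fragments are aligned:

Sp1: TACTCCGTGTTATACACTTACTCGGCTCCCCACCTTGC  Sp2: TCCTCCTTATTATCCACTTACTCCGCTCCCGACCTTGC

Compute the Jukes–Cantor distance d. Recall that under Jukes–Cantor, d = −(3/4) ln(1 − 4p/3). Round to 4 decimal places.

0.1773

The sequences differ at 6 of 38 sites (2, 7, 9, 14, 24, 31), so p = 6/38 ≈ 0.157895.
d = −(3/4) ln(1 − 4p/3) = −0.75 ln(1 − 0.210527) = −0.75 ln(0.789473)
  = −0.75 × (-0.236390) = 0.177293 substitutions/site.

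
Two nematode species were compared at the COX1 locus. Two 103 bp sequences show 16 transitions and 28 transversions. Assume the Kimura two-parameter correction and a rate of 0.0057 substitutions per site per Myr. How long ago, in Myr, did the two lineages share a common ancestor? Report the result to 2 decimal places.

55.52

P = 16/103 ≈ 0.15534 and Q = 28/103 ≈ 0.271845.
Under the Kimura two-parameter model, d = −½ ln(1 − 2P − Q) − ¼ ln(1 − 2Q).
1 − 2P − Q = 0.417475, giving −½ ln(0.417475) = 0.436765.
1 − 2Q = 0.45631, giving −¼ ln(0.45631) = 0.196146.
d = 0.436765 + 0.196146 = 0.632911.
Under a molecular clock d = 2μt, so t = d/(2μ) = 0.632911 / (2 × 0.0057) = 55.52 Myr.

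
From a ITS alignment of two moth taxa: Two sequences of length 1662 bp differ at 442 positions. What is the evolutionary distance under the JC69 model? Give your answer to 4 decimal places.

0.3284

p = 442/1662 ≈ 0.265945.
d = −(3/4) ln(1 − 4p/3) = −0.75 ln(1 − 0.354593) = −0.75 ln(0.645407)
  = −0.75 × (-0.437874) = 0.328406 substitutions/site.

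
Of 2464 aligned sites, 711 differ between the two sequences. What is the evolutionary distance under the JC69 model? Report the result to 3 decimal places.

p = 711/2464 ≈ 0.288555.
d = −(3/4) ln(1 − 4p/3) = −0.75 ln(1 − 0.38474) = −0.75 ln(0.61526)
  = −0.75 × (-0.485710) = 0.364283 substitutions/site.

0.364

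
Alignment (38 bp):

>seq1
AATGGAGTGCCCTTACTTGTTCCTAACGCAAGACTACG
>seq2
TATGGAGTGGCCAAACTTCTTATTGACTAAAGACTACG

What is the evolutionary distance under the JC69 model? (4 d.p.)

The sequences differ at 10 of 38 sites (1, 10, 13, 14, 19, 22, 23, 25, 28, 29), so p = 10/38 ≈ 0.263158.
d = −(3/4) ln(1 − 4p/3) = −0.75 ln(1 − 0.350877) = −0.75 ln(0.649123)
  = −0.75 × (-0.432133) = 0.324100 substitutions/site.

0.3241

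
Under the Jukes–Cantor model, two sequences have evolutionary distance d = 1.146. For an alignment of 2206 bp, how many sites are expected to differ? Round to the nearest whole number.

Invert JC69: p = (3/4)(1 − e^(−4d/3)) = 0.75 × (1 − e^(-1.528)) = 0.75 × (1 − 0.216969) = 0.587273.
Expected differing sites = pL ≈ 0.587273 × 2206 = 1295.524238 ≈ 1296.

1296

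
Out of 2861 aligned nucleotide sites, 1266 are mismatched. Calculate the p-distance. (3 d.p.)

0.443

p = 1266/2861 = 0.442502… ≈ 0.443 (to 3 d.p.).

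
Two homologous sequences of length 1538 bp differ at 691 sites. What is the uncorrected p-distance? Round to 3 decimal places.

0.449

p = 691/1538 = 0.449284… ≈ 0.449 (to 3 d.p.).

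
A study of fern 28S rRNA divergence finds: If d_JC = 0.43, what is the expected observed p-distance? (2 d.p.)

p = (3/4)(1 − e^(−4d/3)) = 0.75 × (1 − e^(-0.573333)) = 0.75 × (1 − 0.563644) = 0.327267.

0.33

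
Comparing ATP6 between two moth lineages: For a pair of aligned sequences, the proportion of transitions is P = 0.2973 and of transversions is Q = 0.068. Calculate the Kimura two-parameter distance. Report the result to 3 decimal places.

Under the Kimura two-parameter model, d = −½ ln(1 − 2P − Q) − ¼ ln(1 − 2Q).
1 − 2P − Q = 0.3374, giving −½ ln(0.3374) = 0.543243.
1 − 2Q = 0.864, giving −¼ ln(0.864) = 0.036546.
d = 0.543243 + 0.036546 = 0.579789.

0.580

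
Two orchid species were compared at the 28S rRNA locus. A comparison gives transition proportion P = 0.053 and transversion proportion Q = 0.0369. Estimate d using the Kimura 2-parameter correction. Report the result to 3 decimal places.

Under the Kimura two-parameter model, d = −½ ln(1 − 2P − Q) − ¼ ln(1 − 2Q).
1 − 2P − Q = 0.8571, giving −½ ln(0.8571) = 0.077100.
1 − 2Q = 0.9262, giving −¼ ln(0.9262) = 0.019166.
d = 0.077100 + 0.019166 = 0.096266.

0.096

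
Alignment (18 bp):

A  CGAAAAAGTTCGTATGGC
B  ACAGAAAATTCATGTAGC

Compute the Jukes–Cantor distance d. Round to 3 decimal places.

The sequences differ at 7 of 18 sites (1, 2, 4, 8, 12, 14, 16), so p = 7/18 ≈ 0.388889.
d = −(3/4) ln(1 − 4p/3) = −0.75 ln(1 − 0.518519) = −0.75 ln(0.481481)
  = −0.75 × (-0.730889) = 0.548167 substitutions/site.

0.548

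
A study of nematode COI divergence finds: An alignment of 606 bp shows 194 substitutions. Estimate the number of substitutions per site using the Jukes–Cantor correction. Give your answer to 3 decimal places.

0.417

p = 194/606 ≈ 0.320132.
d = −(3/4) ln(1 − 4p/3) = −0.75 ln(1 − 0.426843) = −0.75 ln(0.573157)
  = −0.75 × (-0.556596) = 0.417447 substitutions/site.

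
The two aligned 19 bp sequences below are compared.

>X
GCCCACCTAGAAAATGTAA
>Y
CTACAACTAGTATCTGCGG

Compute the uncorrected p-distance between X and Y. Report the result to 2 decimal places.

The sequences differ at 10 of 19 positions (sites 1, 2, 3, 6, 11, 13, 14, 17, 18, 19).
p = 10/19 = 0.526315… ≈ 0.53 (to 2 d.p.).

0.53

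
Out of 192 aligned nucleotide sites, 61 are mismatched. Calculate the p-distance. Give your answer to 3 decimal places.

0.318

p = 61/192 = 0.317708… ≈ 0.318 (to 3 d.p.).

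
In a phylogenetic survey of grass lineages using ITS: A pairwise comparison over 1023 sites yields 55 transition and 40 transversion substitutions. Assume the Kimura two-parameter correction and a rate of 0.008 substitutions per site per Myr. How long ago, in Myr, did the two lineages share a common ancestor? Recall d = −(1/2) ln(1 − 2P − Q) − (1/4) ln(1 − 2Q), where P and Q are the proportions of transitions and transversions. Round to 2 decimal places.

P = 55/1023 ≈ 0.053763 and Q = 40/1023 ≈ 0.039101.
Under the Kimura two-parameter model, d = −½ ln(1 − 2P − Q) − ¼ ln(1 − 2Q).
1 − 2P − Q = 0.853373, giving −½ ln(0.853373) = 0.079279.
1 − 2Q = 0.921798, giving −¼ ln(0.921798) = 0.020357.
d = 0.079279 + 0.020357 = 0.099636.
Under a molecular clock d = 2μt, so t = d/(2μ) = 0.099636 / (2 × 0.008) = 6.23 Myr.

6.23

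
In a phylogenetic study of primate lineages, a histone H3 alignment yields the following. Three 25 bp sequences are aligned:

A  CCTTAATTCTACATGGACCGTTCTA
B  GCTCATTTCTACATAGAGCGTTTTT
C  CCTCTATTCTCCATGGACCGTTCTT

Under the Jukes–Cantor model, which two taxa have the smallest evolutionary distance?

A and C

A–B: 7/25 differ, p = 0.280, d = 0.351.
A–C: 4/25 differ, p = 0.160, d = 0.180.
B–C: 7/25 differ, p = 0.280, d = 0.351.
The smallest distance is between A and C.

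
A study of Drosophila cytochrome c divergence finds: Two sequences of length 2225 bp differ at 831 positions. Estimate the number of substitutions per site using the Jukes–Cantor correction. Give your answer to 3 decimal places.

p = 831/2225 ≈ 0.373483.
d = −(3/4) ln(1 − 4p/3) = −0.75 ln(1 − 0.497977) = −0.75 ln(0.502023)
  = −0.75 × (-0.689109) = 0.516832 substitutions/site.

0.517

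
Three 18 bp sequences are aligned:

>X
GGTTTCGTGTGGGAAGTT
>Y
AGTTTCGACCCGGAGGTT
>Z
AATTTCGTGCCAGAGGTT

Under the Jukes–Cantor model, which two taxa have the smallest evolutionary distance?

X–Y: 6/18 differ, p = 0.333, d = 0.441.
X–Z: 6/18 differ, p = 0.333, d = 0.441.
Y–Z: 4/18 differ, p = 0.222, d = 0.264.
The smallest distance is between Y and Z.

Y and Z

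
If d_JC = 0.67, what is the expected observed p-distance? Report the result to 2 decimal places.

0.44

p = (3/4)(1 − e^(−4d/3)) = 0.75 × (1 − e^(-0.893333)) = 0.75 × (1 − 0.409289) = 0.443033.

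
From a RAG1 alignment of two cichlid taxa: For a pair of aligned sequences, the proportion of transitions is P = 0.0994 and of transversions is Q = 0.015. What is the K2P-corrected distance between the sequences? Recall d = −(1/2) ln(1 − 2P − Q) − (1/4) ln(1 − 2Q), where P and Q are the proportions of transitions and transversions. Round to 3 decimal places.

0.128

Under the Kimura two-parameter model, d = −½ ln(1 − 2P − Q) − ¼ ln(1 − 2Q).
1 − 2P − Q = 0.7862, giving −½ ln(0.7862) = 0.120272.
1 − 2Q = 0.97, giving −¼ ln(0.97) = 0.007615.
d = 0.120272 + 0.007615 = 0.127887.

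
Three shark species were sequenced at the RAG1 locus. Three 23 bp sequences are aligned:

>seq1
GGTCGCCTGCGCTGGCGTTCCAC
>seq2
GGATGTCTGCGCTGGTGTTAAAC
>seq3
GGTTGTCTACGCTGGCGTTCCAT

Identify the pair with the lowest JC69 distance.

seq1–seq2: 6/23 differ, p = 0.261, d = 0.321.
seq1–seq3: 4/23 differ, p = 0.174, d = 0.198.
seq2–seq3: 6/23 differ, p = 0.261, d = 0.321.
The smallest distance is between seq1 and seq3.

seq1 and seq3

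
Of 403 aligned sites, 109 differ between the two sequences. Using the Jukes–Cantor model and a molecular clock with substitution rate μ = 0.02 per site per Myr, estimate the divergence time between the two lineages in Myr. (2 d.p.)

8.39

p = 109/403 ≈ 0.270471.
d = −(3/4) ln(1 − 4p/3) = −0.75 ln(1 − 0.360628) = −0.75 ln(0.639372)
  = −0.75 × (-0.447269) = 0.335452 substitutions/site.
Under a molecular clock d = 2μt, so t = d/(2μ) = 0.335452 / (2 × 0.02) = 8.39 Myr.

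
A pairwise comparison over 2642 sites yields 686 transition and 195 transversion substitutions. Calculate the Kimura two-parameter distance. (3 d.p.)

P = 686/2642 ≈ 0.259652 and Q = 195/2642 ≈ 0.073808.
Under the Kimura two-parameter model, d = −½ ln(1 − 2P − Q) − ¼ ln(1 − 2Q).
1 − 2P − Q = 0.406888, giving −½ ln(0.406888) = 0.449609.
1 − 2Q = 0.852384, giving −¼ ln(0.852384) = 0.039930.
d = 0.449609 + 0.039930 = 0.489539.

0.490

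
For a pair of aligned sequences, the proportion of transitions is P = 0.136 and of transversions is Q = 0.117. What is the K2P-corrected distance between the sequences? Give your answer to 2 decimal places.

0.31

Under the Kimura two-parameter model, d = −½ ln(1 − 2P − Q) − ¼ ln(1 − 2Q).
1 − 2P − Q = 0.611, giving −½ ln(0.611) = 0.246329.
1 − 2Q = 0.766, giving −¼ ln(0.766) = 0.066643.
d = 0.246329 + 0.066643 = 0.312972.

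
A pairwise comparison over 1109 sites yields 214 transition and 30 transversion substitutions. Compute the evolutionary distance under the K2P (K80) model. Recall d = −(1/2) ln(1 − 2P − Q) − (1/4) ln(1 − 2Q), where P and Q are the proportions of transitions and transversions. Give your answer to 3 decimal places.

0.280

P = 214/1109 ≈ 0.192967 and Q = 30/1109 ≈ 0.027051.
Under the Kimura two-parameter model, d = −½ ln(1 − 2P − Q) − ¼ ln(1 − 2Q).
1 − 2P − Q = 0.587015, giving −½ ln(0.587015) = 0.266352.
1 − 2Q = 0.945898, giving −¼ ln(0.945898) = 0.013905.
d = 0.266352 + 0.013905 = 0.280257.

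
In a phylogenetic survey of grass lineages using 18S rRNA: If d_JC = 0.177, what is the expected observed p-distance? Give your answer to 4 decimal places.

0.1577

p = (3/4)(1 − e^(−4d/3)) = 0.75 × (1 − e^(-0.236)) = 0.75 × (1 − 0.789781) = 0.157664.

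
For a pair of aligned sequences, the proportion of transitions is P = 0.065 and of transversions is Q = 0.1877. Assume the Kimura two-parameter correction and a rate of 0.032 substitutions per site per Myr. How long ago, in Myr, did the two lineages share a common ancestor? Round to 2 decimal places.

Under the Kimura two-parameter model, d = −½ ln(1 − 2P − Q) − ¼ ln(1 − 2Q).
1 − 2P − Q = 0.6823, giving −½ ln(0.6823) = 0.191143.
1 − 2Q = 0.6246, giving −¼ ln(0.6246) = 0.117661.
d = 0.191143 + 0.117661 = 0.308804.
Under a molecular clock d = 2μt, so t = d/(2μ) = 0.308804 / (2 × 0.032) = 4.83 Myr.

4.83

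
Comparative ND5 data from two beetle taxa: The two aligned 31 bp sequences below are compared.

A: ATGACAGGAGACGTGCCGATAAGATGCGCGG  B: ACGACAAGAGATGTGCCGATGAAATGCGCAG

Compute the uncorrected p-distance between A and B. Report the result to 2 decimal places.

0.19

The sequences differ at 6 of 31 positions (sites 2, 7, 12, 21, 23, 30).
p = 6/31 = 0.193548… ≈ 0.19 (to 2 d.p.).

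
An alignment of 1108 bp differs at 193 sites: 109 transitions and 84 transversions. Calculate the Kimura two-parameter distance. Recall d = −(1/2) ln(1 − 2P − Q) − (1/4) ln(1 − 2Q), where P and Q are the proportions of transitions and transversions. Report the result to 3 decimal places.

P = 109/1108 ≈ 0.098375 and Q = 84/1108 ≈ 0.075812.
Under the Kimura two-parameter model, d = −½ ln(1 − 2P − Q) − ¼ ln(1 − 2Q).
1 − 2P − Q = 0.727438, giving −½ ln(0.727438) = 0.159113.
1 − 2Q = 0.848376, giving −¼ ln(0.848376) = 0.041108.
d = 0.159113 + 0.041108 = 0.200221.

0.200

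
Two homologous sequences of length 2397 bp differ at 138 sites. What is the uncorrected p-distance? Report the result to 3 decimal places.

p = 138/2397 = 0.057571… ≈ 0.058 (to 3 d.p.).

0.058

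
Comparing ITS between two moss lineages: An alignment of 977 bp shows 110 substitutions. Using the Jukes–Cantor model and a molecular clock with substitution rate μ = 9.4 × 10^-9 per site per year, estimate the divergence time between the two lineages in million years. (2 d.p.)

p = 110/977 ≈ 0.11259.
d = −(3/4) ln(1 − 4p/3) = −0.75 ln(1 − 0.15012) = −0.75 ln(0.84988)
  = −0.75 × (-0.162660) = 0.121995 substitutions/site.
Under a molecular clock d = 2μt, so t = d/(2μ) = 0.121995 / (2 × 9.4 × 10^-9) = 6.49 million years.

6.49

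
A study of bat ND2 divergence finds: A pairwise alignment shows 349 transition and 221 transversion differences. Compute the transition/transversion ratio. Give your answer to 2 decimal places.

1.58

R = 349/221 = 1.579185… ≈ 1.58 (to 2 d.p.).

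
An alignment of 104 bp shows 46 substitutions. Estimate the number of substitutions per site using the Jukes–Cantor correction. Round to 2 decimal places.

p = 46/104 ≈ 0.442308.
d = −(3/4) ln(1 − 4p/3) = −0.75 ln(1 − 0.589744) = −0.75 ln(0.410256)
  = −0.75 × (-0.890974) = 0.668231 substitutions/site.

0.67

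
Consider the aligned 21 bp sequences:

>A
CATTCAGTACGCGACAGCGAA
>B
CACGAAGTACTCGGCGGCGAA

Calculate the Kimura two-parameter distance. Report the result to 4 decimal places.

Of 21 sites, 3 differences are transitions and 3 are transversions, so P = 3/21 ≈ 0.142857 and Q = 3/21 ≈ 0.142857.
Under the Kimura two-parameter model, d = −½ ln(1 − 2P − Q) − ¼ ln(1 − 2Q).
1 − 2P − Q = 0.571429, giving −½ ln(0.571429) = 0.279808.
1 − 2Q = 0.714286, giving −¼ ln(0.714286) = 0.084118.
d = 0.279808 + 0.084118 = 0.363926.

0.3639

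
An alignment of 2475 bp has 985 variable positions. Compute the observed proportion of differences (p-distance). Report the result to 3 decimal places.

0.398

p = 985/2475 = 0.397979… ≈ 0.398 (to 3 d.p.).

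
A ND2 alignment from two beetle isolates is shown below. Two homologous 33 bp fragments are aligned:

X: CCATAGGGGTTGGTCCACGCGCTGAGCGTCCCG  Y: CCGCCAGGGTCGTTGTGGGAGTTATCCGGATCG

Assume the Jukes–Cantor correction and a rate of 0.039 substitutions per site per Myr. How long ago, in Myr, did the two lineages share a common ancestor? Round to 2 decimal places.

12.49

The sequences differ at 18 of 33 sites, so p = 18/33 ≈ 0.545455.
d = −(3/4) ln(1 − 4p/3) = −0.75 ln(1 − 0.727273) = −0.75 ln(0.272727)
  = −0.75 × (-1.299284) = 0.974463 substitutions/site.
Under a molecular clock d = 2μt, so t = d/(2μ) = 0.974463 / (2 × 0.039) = 12.49 Myr.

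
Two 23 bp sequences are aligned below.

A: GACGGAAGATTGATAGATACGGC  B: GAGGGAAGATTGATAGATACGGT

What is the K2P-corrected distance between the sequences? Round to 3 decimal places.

0.093

Of 23 sites, 1 differences are transitions and 1 are transversions, so P = 1/23 ≈ 0.043478 and Q = 1/23 ≈ 0.043478.
Under the Kimura two-parameter model, d = −½ ln(1 − 2P − Q) − ¼ ln(1 − 2Q).
1 − 2P − Q = 0.869566, giving −½ ln(0.869566) = 0.069881.
1 − 2Q = 0.913044, giving −¼ ln(0.913044) = 0.022743.
d = 0.069881 + 0.022743 = 0.092624.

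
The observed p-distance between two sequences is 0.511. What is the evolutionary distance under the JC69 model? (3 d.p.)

d = −(3/4) ln(1 − 4p/3) = −0.75 ln(1 − 0.681333) = −0.75 ln(0.318667)
  = −0.75 × (-1.143609) = 0.857707 substitutions/site.

0.858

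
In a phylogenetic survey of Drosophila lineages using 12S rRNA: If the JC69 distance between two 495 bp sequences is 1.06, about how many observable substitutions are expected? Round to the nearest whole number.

281

Invert JC69: p = (3/4)(1 − e^(−4d/3)) = 0.75 × (1 − e^(-1.413333)) = 0.75 × (1 − 0.243331) = 0.567502.
Expected differing sites = pL ≈ 0.567502 × 495 = 280.91349 ≈ 281.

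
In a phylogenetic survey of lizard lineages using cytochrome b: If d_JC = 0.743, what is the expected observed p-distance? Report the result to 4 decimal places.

0.4715

p = (3/4)(1 − e^(−4d/3)) = 0.75 × (1 − e^(-0.990667)) = 0.75 × (1 − 0.371329) = 0.471503.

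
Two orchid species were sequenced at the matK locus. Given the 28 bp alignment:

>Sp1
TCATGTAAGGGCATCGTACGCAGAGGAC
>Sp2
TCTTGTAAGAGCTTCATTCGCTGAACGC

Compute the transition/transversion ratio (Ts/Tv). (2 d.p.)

0.80

Transitions are A↔G and C↔T; transversions are all other mismatches.
Transitions: 4. Transversions: 5.
R = 4/5 = 0.80.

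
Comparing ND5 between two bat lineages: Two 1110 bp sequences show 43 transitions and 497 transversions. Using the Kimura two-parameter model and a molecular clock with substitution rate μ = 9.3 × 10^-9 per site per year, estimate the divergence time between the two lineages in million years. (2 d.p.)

50.38

P = 43/1110 ≈ 0.038739 and Q = 497/1110 ≈ 0.447748.
Under the Kimura two-parameter model, d = −½ ln(1 − 2P − Q) − ¼ ln(1 − 2Q).
1 − 2P − Q = 0.474774, giving −½ ln(0.474774) = 0.372458.
1 − 2Q = 0.104504, giving −¼ ln(0.104504) = 0.564632.
d = 0.372458 + 0.564632 = 0.937090.
Under a molecular clock d = 2μt, so t = d/(2μ) = 0.937090 / (2 × 9.3 × 10^-9) = 50.38 million years.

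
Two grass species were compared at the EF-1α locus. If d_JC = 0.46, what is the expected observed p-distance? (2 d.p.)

p = (3/4)(1 − e^(−4d/3)) = 0.75 × (1 − e^(-0.613333)) = 0.75 × (1 − 0.541543) = 0.343843.

0.34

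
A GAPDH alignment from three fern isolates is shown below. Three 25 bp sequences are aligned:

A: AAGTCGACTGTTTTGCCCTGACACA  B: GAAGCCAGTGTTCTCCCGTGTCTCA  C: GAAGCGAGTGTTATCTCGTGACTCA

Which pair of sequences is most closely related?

B and C

A–B: 10/25 differ, p = 0.400, d = 0.572.
A–C: 9/25 differ, p = 0.360, d = 0.490.
B–C: 4/25 differ, p = 0.160, d = 0.180.
The smallest distance is between B and C.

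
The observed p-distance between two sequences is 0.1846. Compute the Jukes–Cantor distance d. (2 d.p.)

0.21

d = −(3/4) ln(1 − 4p/3) = −0.75 ln(1 − 0.246133) = −0.75 ln(0.753867)
  = −0.75 × (-0.282539) = 0.211904 substitutions/site.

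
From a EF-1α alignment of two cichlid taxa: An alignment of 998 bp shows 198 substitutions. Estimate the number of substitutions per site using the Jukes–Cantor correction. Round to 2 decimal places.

p = 198/998 ≈ 0.198397.
d = −(3/4) ln(1 − 4p/3) = −0.75 ln(1 − 0.264529) = −0.75 ln(0.735471)
  = −0.75 × (-0.307244) = 0.230433 substitutions/site.

0.23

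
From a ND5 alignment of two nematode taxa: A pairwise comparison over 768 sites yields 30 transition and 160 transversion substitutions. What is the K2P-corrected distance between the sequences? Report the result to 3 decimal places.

0.304

P = 30/768 ≈ 0.039063 and Q = 160/768 ≈ 0.208333.
Under the Kimura two-parameter model, d = −½ ln(1 − 2P − Q) − ¼ ln(1 − 2Q).
1 − 2P − Q = 0.713541, giving −½ ln(0.713541) = 0.168758.
1 − 2Q = 0.583334, giving −¼ ln(0.583334) = 0.134749.
d = 0.168758 + 0.134749 = 0.303507.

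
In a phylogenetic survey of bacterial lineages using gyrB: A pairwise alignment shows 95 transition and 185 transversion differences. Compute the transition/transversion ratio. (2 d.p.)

R = 95/185 = 0.513513… ≈ 0.51 (to 2 d.p.).

0.51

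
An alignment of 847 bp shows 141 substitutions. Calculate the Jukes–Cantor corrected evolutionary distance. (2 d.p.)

0.19

p = 141/847 ≈ 0.16647.
d = −(3/4) ln(1 − 4p/3) = −0.75 ln(1 − 0.22196) = −0.75 ln(0.77804)
  = −0.75 × (-0.250977) = 0.188233 substitutions/site.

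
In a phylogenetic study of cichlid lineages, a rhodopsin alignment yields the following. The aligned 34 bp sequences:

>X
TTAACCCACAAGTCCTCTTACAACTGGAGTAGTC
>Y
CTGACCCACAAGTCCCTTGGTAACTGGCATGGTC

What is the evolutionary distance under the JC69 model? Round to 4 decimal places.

The sequences differ at 10 of 34 sites (1, 3, 16, 17, 19, 20, 21, 28, 29, 31), so p = 10/34 ≈ 0.294118.
d = −(3/4) ln(1 − 4p/3) = −0.75 ln(1 − 0.392157) = −0.75 ln(0.607843)
  = −0.75 × (-0.497839) = 0.373379 substitutions/site.

0.3734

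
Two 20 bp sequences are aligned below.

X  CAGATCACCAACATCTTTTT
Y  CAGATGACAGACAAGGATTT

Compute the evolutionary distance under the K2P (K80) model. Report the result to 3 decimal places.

Of 20 sites, 1 differences are transitions and 6 are transversions, so P = 1/20 = 0.05 and Q = 6/20 = 0.3.
Under the Kimura two-parameter model, d = −½ ln(1 − 2P − Q) − ¼ ln(1 − 2Q).
1 − 2P − Q = 0.6, giving −½ ln(0.6) = 0.255413.
1 − 2Q = 0.4, giving −¼ ln(0.4) = 0.229073.
d = 0.255413 + 0.229073 = 0.484486.

0.484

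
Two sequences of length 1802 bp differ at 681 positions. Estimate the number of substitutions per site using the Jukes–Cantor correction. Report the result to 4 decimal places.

0.5257

p = 681/1802 ≈ 0.377913.
d = −(3/4) ln(1 − 4p/3) = −0.75 ln(1 − 0.503884) = −0.75 ln(0.496116)
  = −0.75 × (-0.700946) = 0.525710 substitutions/site.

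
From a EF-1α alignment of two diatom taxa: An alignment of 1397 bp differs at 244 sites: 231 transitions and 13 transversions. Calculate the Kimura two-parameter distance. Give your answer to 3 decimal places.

0.212

P = 231/1397 ≈ 0.165354 and Q = 13/1397 ≈ 0.009306.
Under the Kimura two-parameter model, d = −½ ln(1 − 2P − Q) − ¼ ln(1 − 2Q).
1 − 2P − Q = 0.659986, giving −½ ln(0.659986) = 0.207768.
1 − 2Q = 0.981388, giving −¼ ln(0.981388) = 0.004697.
d = 0.207768 + 0.004697 = 0.212465.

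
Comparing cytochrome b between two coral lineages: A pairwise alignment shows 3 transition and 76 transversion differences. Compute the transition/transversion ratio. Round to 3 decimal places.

0.039

R = 3/76 = 0.039473… ≈ 0.039 (to 3 d.p.).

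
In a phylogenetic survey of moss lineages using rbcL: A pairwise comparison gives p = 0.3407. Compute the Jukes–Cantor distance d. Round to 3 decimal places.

0.454

d = −(3/4) ln(1 − 4p/3) = −0.75 ln(1 − 0.454267) = −0.75 ln(0.545733)
  = −0.75 × (-0.605625) = 0.454219 substitutions/site.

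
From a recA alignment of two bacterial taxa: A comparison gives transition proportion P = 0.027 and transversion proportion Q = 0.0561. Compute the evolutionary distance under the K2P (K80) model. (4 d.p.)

Under the Kimura two-parameter model, d = −½ ln(1 − 2P − Q) − ¼ ln(1 − 2Q).
1 − 2P − Q = 0.8899, giving −½ ln(0.8899) = 0.058323.
1 − 2Q = 0.8878, giving −¼ ln(0.8878) = 0.029752.
d = 0.058323 + 0.029752 = 0.088075.

0.0881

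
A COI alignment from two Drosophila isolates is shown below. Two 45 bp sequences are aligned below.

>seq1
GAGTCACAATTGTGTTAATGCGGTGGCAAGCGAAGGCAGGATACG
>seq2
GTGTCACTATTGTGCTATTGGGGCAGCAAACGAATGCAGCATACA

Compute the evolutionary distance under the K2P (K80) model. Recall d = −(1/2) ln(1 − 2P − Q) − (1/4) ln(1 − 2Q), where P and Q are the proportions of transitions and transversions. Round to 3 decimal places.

0.297

Of 45 sites, 5 differences are transitions and 6 are transversions, so P = 5/45 ≈ 0.111111 and Q = 6/45 ≈ 0.133333.
Under the Kimura two-parameter model, d = −½ ln(1 − 2P − Q) − ¼ ln(1 − 2Q).
1 − 2P − Q = 0.644445, giving −½ ln(0.644445) = 0.219683.
1 − 2Q = 0.733334, giving −¼ ln(0.733334) = 0.077539.
d = 0.219683 + 0.077539 = 0.297222.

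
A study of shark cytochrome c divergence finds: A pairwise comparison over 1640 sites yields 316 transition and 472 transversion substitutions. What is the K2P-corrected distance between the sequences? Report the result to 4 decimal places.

P = 316/1640 ≈ 0.192683 and Q = 472/1640 ≈ 0.287805.
Under the Kimura two-parameter model, d = −½ ln(1 − 2P − Q) − ¼ ln(1 − 2Q).
1 − 2P − Q = 0.326829, giving −½ ln(0.326829) = 0.559159.
1 − 2Q = 0.42439, giving −¼ ln(0.42439) = 0.214276.
d = 0.559159 + 0.214276 = 0.773435.

0.7734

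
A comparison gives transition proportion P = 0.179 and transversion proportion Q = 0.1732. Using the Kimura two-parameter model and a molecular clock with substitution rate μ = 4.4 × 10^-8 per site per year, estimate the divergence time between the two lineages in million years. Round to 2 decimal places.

Under the Kimura two-parameter model, d = −½ ln(1 − 2P − Q) − ¼ ln(1 − 2Q).
1 − 2P − Q = 0.4688, giving −½ ln(0.4688) = 0.378790.
1 − 2Q = 0.6536, giving −¼ ln(0.6536) = 0.106315.
d = 0.378790 + 0.106315 = 0.485105.
Under a molecular clock d = 2μt, so t = d/(2μ) = 0.485105 / (2 × 4.4 × 10^-8) = 5.51 million years.

5.51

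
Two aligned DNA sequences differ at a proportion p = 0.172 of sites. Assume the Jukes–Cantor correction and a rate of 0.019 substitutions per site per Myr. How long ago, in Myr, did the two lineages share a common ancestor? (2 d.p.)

d = −(3/4) ln(1 − 4p/3) = −0.75 ln(1 − 0.229333) = −0.75 ln(0.770667)
  = −0.75 × (-0.260499) = 0.195374 substitutions/site.
Under a molecular clock d = 2μt, so t = d/(2μ) = 0.195374 / (2 × 0.019) = 5.14 Myr.

5.14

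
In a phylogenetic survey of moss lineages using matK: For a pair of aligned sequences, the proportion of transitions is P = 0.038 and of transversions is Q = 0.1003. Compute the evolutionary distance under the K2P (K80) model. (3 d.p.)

0.153

Under the Kimura two-parameter model, d = −½ ln(1 − 2P − Q) − ¼ ln(1 − 2Q).
1 − 2P − Q = 0.8237, giving −½ ln(0.8237) = 0.096974.
1 − 2Q = 0.7994, giving −¼ ln(0.7994) = 0.055973.
d = 0.096974 + 0.055973 = 0.152947.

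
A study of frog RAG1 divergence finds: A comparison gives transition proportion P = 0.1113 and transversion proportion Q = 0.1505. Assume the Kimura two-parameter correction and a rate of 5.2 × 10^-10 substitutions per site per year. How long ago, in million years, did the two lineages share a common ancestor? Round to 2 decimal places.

Under the Kimura two-parameter model, d = −½ ln(1 − 2P − Q) − ¼ ln(1 − 2Q).
1 − 2P − Q = 0.6269, giving −½ ln(0.6269) = 0.233484.
1 − 2Q = 0.699, giving −¼ ln(0.699) = 0.089526.
d = 0.233484 + 0.089526 = 0.323010.
Under a molecular clock d = 2μt, so t = d/(2μ) = 0.323010 / (2 × 5.2 × 10^-10) = 310.59 million years.

310.59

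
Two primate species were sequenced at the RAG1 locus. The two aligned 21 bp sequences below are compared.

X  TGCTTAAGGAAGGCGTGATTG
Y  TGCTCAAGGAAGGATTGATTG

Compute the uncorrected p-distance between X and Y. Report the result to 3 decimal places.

The sequences differ at 3 of 21 positions (sites 5, 14, 15).
p = 3/21 = 0.142857… ≈ 0.143 (to 3 d.p.).

0.143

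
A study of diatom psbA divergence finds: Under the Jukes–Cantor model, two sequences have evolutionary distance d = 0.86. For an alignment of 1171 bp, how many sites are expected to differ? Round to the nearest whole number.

599

Invert JC69: p = (3/4)(1 − e^(−4d/3)) = 0.75 × (1 − e^(-1.146667)) = 0.75 × (1 − 0.317694) = 0.511730.
Expected differing sites = pL ≈ 0.511730 × 1171 = 599.23583 ≈ 599.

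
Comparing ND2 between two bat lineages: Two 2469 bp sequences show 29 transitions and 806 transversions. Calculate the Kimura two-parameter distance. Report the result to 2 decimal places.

0.48

P = 29/2469 ≈ 0.011746 and Q = 806/2469 ≈ 0.326448.
Under the Kimura two-parameter model, d = −½ ln(1 − 2P − Q) − ¼ ln(1 − 2Q).
1 − 2P − Q = 0.65006, giving −½ ln(0.65006) = 0.215345.
1 − 2Q = 0.347104, giving −¼ ln(0.347104) = 0.264533.
d = 0.215345 + 0.264533 = 0.479878.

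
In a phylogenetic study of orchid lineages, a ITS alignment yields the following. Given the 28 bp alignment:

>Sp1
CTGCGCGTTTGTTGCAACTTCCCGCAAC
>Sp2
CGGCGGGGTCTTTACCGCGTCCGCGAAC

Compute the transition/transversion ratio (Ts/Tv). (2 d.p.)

0.33

Transitions are A↔G and C↔T; transversions are all other mismatches.
Transitions: 3. Transversions: 9.
R = 3/9 = 0.333333… ≈ 0.33 (to 2 d.p.).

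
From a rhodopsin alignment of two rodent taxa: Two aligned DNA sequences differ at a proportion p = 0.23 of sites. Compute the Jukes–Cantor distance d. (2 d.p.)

0.27

d = −(3/4) ln(1 − 4p/3) = −0.75 ln(1 − 0.306667) = −0.75 ln(0.693333)
  = −0.75 × (-0.366245) = 0.274684 substitutions/site.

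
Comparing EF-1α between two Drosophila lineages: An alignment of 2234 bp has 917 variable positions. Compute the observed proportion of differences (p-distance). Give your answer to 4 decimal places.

p = 917/2234 = 0.410474… ≈ 0.4105 (to 4 d.p.).

0.4105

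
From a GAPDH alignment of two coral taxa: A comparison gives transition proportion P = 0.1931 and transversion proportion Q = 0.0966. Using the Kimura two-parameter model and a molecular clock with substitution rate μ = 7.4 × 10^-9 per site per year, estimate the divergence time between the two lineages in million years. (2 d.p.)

25.90

Under the Kimura two-parameter model, d = −½ ln(1 − 2P − Q) − ¼ ln(1 − 2Q).
1 − 2P − Q = 0.5172, giving −½ ln(0.5172) = 0.329663.
1 − 2Q = 0.8068, giving −¼ ln(0.8068) = 0.053670.
d = 0.329663 + 0.053670 = 0.383333.
Under a molecular clock d = 2μt, so t = d/(2μ) = 0.383333 / (2 × 7.4 × 10^-9) = 25.90 million years.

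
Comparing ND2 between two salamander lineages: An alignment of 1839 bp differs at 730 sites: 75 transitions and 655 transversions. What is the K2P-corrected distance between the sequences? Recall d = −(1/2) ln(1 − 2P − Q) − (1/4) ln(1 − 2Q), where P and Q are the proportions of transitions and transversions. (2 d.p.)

0.60

P = 75/1839 ≈ 0.040783 and Q = 655/1839 ≈ 0.356172.
Under the Kimura two-parameter model, d = −½ ln(1 − 2P − Q) − ¼ ln(1 − 2Q).
1 − 2P − Q = 0.562262, giving −½ ln(0.562262) = 0.287894.
1 − 2Q = 0.287656, giving −¼ ln(0.287656) = 0.311497.
d = 0.287894 + 0.311497 = 0.599391.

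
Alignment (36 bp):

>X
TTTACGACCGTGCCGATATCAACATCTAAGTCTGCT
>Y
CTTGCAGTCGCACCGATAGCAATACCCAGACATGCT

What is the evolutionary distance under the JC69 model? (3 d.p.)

0.608

The sequences differ at 15 of 36 sites, so p = 15/36 ≈ 0.416667.
d = −(3/4) ln(1 − 4p/3) = −0.75 ln(1 − 0.555556) = −0.75 ln(0.444444)
  = −0.75 × (-0.810931) = 0.608198 substitutions/site.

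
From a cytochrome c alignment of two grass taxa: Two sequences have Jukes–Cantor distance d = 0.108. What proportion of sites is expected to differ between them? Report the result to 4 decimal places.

p = (3/4)(1 − e^(−4d/3)) = 0.75 × (1 − e^(-0.144)) = 0.75 × (1 − 0.865888) = 0.100584.

0.1006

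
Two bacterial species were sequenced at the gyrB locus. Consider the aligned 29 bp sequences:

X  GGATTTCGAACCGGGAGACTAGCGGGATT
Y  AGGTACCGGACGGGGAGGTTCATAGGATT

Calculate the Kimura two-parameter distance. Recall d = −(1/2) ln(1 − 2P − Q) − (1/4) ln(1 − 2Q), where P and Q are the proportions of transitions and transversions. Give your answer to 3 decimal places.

Of 29 sites, 9 differences are transitions and 3 are transversions, so P = 9/29 ≈ 0.310345 and Q = 3/29 ≈ 0.103448.
Under the Kimura two-parameter model, d = −½ ln(1 − 2P − Q) − ¼ ln(1 − 2Q).
1 − 2P − Q = 0.275862, giving −½ ln(0.275862) = 0.643927.
1 − 2Q = 0.793104, giving −¼ ln(0.793104) = 0.057950.
d = 0.643927 + 0.057950 = 0.701877.

0.702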